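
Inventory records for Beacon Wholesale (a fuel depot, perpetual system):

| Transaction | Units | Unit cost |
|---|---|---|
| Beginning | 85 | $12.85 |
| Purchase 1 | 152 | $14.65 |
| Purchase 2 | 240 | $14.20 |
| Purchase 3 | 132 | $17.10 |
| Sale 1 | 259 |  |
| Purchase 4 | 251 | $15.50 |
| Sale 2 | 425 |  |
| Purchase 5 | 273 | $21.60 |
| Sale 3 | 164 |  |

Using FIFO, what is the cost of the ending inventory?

Sale 1 (259) [FIFO — oldest first]: 85 @ $12.85 + 152 @ $14.65 + 22 @ $14.20 = $3,631.45
Sale 2 (425) [FIFO — oldest first]: 218 @ $14.20 + 132 @ $17.10 + 75 @ $15.50 = $6,515.30
Sale 3 (164) [FIFO — oldest first]: 164 @ $15.50 = $2,542.00
Total COGS = $3,631.45 + $6,515.30 + $2,542.00 = $12,688.75
Ending inventory: 12 @ $15.50 + 273 @ $21.60 = $6,082.80

Ending inventory = $6,082.80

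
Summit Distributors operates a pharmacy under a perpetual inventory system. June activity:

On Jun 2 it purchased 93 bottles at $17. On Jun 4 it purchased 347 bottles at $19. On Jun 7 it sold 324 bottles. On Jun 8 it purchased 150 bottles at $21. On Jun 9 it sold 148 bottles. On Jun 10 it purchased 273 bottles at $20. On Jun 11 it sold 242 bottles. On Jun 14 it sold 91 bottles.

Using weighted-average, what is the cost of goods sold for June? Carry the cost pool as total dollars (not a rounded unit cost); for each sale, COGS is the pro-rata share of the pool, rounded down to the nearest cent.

After Jun 2: 93 on hand, pool $1,581.00 (≈ $17.0000 each)
After Jun 4: 440 on hand, pool $8,174.00 (≈ $18.5773 each)
Jun 7, sell 324: 324/440 × $8,174.00 → $6,019.03
After Jun 8: 266 on hand, pool $5,304.97 (≈ $19.9435 each)
Jun 9, sell 148: 148/266 × $5,304.97 → $2,951.63
After Jun 10: 391 on hand, pool $7,813.34 (≈ $19.9830 each)
Jun 11, sell 242: 242/391 × $7,813.34 → $4,835.87
Jun 14, sell 91: 91/149 × $2,977.47 → $1,818.45
Total COGS = $6,019.03 + $2,951.63 + $4,835.87 + $1,818.45 = $15,624.98
Ending inventory (cost pool remaining) = $1,159.02
Check: goods available $16,784.00 = COGS $15,624.98 + ending $1,159.02

COGS = $15,624.98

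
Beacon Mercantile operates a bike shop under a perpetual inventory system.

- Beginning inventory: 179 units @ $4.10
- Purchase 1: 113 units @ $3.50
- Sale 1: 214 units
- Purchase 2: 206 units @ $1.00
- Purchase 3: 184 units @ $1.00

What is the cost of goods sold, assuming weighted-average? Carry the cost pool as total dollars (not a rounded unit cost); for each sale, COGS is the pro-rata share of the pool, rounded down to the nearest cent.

After Beginning: 179 on hand, pool $733.90 (≈ $4.1000 each)
After Purchase 1: 292 on hand, pool $1,129.40 (≈ $3.8678 each)
Sale 1, sell 214: 214/292 × $1,129.40 → $827.71
After Purchase 2: 284 on hand, pool $507.69 (≈ $1.7876 each)
After Purchase 3: 468 on hand, pool $691.69 (≈ $1.4780 each)
Ending inventory (cost pool remaining) = $691.69
Check: goods available $1,519.40 = COGS $827.71 + ending $691.69

COGS = $827.71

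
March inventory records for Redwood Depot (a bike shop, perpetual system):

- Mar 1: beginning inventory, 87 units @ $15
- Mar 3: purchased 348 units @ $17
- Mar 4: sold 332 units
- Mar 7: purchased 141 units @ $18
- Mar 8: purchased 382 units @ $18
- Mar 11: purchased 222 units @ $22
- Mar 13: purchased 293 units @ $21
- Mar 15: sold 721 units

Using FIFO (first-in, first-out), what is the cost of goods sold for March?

COGS = $18,725

Mar 4, 332 sold [FIFO — oldest first]: 87 @ $15 + 245 @ $17 = $5,470
Mar 15, 721 sold [FIFO — oldest first]: 103 @ $17 + 141 @ $18 + 382 @ $18 + 95 @ $22 = $13,255
Total COGS = $5,470 + $13,255 = $18,725
Ending inventory: 127 @ $22 + 293 @ $21 = $8,947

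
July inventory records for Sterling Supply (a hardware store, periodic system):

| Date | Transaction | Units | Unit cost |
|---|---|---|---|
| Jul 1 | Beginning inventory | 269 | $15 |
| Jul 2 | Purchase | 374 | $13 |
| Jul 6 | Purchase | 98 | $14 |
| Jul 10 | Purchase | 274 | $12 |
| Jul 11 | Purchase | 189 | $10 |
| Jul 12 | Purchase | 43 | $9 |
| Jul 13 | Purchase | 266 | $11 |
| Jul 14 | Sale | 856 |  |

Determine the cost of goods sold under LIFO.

COGS = $9,667

Jul 14, 856 sold [LIFO — newest first]: 266 @ $11 + 43 @ $9 + 189 @ $10 + 274 @ $12 + 84 @ $14 = $9,667
Ending inventory: 269 @ $15 + 374 @ $13 + 14 @ $14 = $9,093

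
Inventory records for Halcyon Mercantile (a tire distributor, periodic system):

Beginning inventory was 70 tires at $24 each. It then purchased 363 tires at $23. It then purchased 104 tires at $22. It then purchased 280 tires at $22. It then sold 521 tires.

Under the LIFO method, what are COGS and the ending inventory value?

Sale 1 (521) [LIFO — newest first]: 280 @ $22 + 104 @ $22 + 137 @ $23 = $11,599
Ending inventory: 70 @ $24 + 226 @ $23 = $6,878

COGS = $11,599; ending inventory = $6,878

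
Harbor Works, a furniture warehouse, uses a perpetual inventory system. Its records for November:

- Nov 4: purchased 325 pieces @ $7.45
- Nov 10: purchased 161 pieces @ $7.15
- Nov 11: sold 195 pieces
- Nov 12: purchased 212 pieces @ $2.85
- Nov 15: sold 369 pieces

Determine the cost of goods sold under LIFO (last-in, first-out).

COGS = $3,178.30

Nov 11, 195 sold [LIFO — newest first]: 161 @ $7.15 + 34 @ $7.45 = $1,404.45
Nov 15, 369 sold [LIFO — newest first]: 212 @ $2.85 + 157 @ $7.45 = $1,773.85
Total COGS = $1,404.45 + $1,773.85 = $3,178.30
Ending inventory: 134 @ $7.45 = $998.30
Check: goods available $4,176.60 = COGS $3,178.30 + ending $998.30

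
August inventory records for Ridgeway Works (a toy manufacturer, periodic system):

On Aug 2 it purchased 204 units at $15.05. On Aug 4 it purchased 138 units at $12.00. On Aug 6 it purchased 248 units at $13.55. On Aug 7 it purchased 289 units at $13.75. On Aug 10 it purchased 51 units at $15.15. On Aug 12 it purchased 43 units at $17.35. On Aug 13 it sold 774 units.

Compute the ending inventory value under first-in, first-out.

Aug 13, 774 sold [FIFO — oldest first]: 204 @ $15.05 + 138 @ $12.00 + 248 @ $13.55 + 184 @ $13.75 = $10,616.60
Ending inventory: 105 @ $13.75 + 51 @ $15.15 + 43 @ $17.35 = $2,962.45

Ending inventory = $2,962.45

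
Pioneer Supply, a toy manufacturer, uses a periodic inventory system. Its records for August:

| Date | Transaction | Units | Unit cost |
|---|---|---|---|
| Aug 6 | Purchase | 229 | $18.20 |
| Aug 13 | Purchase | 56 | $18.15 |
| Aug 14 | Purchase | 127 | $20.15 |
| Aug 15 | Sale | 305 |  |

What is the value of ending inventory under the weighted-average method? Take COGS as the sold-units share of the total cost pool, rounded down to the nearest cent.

Aug 15, sell 305: 305/412 × $7,743.25 → $5,732.26
Ending inventory (cost pool remaining) = $2,010.99

Ending inventory = $2,010.99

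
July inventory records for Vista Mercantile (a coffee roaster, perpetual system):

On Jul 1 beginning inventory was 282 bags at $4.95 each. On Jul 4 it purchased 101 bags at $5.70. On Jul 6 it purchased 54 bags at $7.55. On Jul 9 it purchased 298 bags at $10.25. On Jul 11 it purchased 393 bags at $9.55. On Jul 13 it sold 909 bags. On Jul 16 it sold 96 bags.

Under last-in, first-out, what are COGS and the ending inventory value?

Jul 13, 909 sold [LIFO — newest first]: 393 @ $9.55 + 298 @ $10.25 + 54 @ $7.55 + 101 @ $5.70 + 63 @ $4.95 = $8,102.90
Jul 16, 96 sold [LIFO — newest first]: 96 @ $4.95 = $475.20
Total COGS = $8,102.90 + $475.20 = $8,578.10
Ending inventory: 123 @ $4.95 = $608.85

COGS = $8,578.10; ending inventory = $608.85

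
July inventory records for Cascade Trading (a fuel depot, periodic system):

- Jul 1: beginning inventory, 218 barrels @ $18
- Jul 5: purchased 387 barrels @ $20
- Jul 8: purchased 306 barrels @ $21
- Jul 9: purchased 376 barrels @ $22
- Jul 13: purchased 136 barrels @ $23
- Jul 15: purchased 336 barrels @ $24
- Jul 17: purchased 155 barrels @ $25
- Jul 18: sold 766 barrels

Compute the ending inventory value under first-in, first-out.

Ending inventory = $26,384

Jul 18, 766 sold [FIFO — oldest first]: 218 @ $18 + 387 @ $20 + 161 @ $21 = $15,045
Ending inventory: 145 @ $21 + 376 @ $22 + 136 @ $23 + 336 @ $24 + 155 @ $25 = $26,384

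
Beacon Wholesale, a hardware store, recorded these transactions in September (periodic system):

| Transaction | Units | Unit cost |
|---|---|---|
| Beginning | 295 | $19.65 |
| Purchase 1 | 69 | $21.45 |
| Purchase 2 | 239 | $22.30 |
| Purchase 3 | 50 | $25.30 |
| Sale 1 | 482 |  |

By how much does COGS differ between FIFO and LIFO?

FIFO COGS: 295 @ $19.65 + 69 @ $21.45 + 118 @ $22.30 = $9,908.20
LIFO COGS: 50 @ $25.30 + 239 @ $22.30 + 69 @ $21.45 + 124 @ $19.65 = $10,511.35
Difference = |$9,908.20 − $10,511.35| = $603.15

$603.15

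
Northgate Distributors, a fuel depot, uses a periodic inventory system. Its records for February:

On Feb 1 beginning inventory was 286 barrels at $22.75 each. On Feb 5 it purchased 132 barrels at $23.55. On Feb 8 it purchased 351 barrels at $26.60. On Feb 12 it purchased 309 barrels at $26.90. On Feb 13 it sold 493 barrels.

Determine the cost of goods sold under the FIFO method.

COGS = $11,610.10

Feb 13, 493 sold [FIFO — oldest first]: 286 @ $22.75 + 132 @ $23.55 + 75 @ $26.60 = $11,610.10
Ending inventory: 276 @ $26.60 + 309 @ $26.90 = $15,653.70
Check: goods available $27,263.80 = COGS $11,610.10 + ending $15,653.70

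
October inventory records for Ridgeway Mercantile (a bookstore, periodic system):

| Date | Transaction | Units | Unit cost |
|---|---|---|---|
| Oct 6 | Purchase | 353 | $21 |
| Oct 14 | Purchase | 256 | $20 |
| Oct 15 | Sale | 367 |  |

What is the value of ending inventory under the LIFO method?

Ending inventory = $5,082

Oct 15, 367 sold [LIFO — newest first]: 256 @ $20 + 111 @ $21 = $7,451
Ending inventory: 242 @ $21 = $5,082
Check: goods available $12,533 = COGS $7,451 + ending $5,082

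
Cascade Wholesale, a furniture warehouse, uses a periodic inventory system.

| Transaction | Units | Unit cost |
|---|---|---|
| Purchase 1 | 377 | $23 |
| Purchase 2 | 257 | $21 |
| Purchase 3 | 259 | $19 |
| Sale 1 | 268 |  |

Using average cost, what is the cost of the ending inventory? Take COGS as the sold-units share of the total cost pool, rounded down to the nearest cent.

Ending inventory = $13,290.18

Sale 1, sell 268: 268/893 × $18,989.00 → $5,698.82
Ending inventory (cost pool remaining) = $13,290.18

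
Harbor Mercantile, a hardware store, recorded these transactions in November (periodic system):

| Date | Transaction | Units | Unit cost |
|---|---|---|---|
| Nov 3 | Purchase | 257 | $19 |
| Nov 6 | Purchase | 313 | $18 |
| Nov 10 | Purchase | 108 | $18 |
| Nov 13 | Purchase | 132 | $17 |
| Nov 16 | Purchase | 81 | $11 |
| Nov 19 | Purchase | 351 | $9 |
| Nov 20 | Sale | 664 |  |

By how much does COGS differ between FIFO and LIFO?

FIFO COGS: 257 @ $19 + 313 @ $18 + 94 @ $18 = $12,209
LIFO COGS: 351 @ $9 + 81 @ $11 + 132 @ $17 + 100 @ $18 = $8,094
Difference = |$12,209 − $8,094| = $4,115

$4,115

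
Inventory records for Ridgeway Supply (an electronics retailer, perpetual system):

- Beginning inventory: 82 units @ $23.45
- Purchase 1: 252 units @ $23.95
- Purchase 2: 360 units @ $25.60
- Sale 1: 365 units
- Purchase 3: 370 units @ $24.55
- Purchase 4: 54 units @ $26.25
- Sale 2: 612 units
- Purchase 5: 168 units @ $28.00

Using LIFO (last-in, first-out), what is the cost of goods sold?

Sale 1 (365) [LIFO — newest first]: 360 @ $25.60 + 5 @ $23.95 = $9,335.75
Sale 2 (612) [LIFO — newest first]: 54 @ $26.25 + 370 @ $24.55 + 188 @ $23.95 = $15,003.60
Total COGS = $9,335.75 + $15,003.60 = $24,339.35
Ending inventory: 82 @ $23.45 + 59 @ $23.95 + 168 @ $28.00 = $8,039.95
Check: goods available $32,379.30 = COGS $24,339.35 + ending $8,039.95

COGS = $24,339.35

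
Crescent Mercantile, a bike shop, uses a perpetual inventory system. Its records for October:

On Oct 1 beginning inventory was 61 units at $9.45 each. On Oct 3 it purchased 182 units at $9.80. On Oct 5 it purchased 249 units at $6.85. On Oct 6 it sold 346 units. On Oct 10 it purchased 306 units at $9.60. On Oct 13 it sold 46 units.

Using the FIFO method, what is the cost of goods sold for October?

Oct 6, 346 sold [FIFO — oldest first]: 61 @ $9.45 + 182 @ $9.80 + 103 @ $6.85 = $3,065.60
Oct 13, 46 sold [FIFO — oldest first]: 46 @ $6.85 = $315.10
Total COGS = $3,065.60 + $315.10 = $3,380.70
Ending inventory: 100 @ $6.85 + 306 @ $9.60 = $3,622.60
Check: goods available $7,003.30 = COGS $3,380.70 + ending $3,622.60

COGS = $3,380.70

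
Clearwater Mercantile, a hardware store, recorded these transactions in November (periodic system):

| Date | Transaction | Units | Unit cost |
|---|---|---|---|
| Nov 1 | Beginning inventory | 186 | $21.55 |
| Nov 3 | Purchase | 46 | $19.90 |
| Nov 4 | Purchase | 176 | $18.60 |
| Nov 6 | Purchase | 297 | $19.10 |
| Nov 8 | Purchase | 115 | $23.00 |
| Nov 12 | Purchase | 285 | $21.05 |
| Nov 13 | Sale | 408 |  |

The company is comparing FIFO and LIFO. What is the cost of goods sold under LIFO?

FIFO COGS: 186 @ $21.55 + 46 @ $19.90 + 176 @ $18.60 = $8,197.30
LIFO COGS: 285 @ $21.05 + 115 @ $23.00 + 8 @ $19.10 = $8,797.05

COGS = $8,797.05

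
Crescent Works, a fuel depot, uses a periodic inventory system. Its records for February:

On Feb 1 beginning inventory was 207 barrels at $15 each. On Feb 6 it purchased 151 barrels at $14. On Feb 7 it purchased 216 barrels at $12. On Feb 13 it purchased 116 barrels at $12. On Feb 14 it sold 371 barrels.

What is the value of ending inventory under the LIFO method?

Feb 14, 371 sold [LIFO — newest first]: 116 @ $12 + 216 @ $12 + 39 @ $14 = $4,530
Ending inventory: 207 @ $15 + 112 @ $14 = $4,673

Ending inventory = $4,673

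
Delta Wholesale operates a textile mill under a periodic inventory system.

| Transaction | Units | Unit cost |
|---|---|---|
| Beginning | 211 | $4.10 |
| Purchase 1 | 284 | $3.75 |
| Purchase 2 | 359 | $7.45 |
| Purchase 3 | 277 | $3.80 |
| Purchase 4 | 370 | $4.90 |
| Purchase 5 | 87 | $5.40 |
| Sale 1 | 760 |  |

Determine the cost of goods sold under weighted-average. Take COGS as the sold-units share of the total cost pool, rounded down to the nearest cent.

COGS = $3,800.02

Sale 1, sell 760: 760/1588 × $7,940.05 → $3,800.02
Ending inventory (cost pool remaining) = $4,140.03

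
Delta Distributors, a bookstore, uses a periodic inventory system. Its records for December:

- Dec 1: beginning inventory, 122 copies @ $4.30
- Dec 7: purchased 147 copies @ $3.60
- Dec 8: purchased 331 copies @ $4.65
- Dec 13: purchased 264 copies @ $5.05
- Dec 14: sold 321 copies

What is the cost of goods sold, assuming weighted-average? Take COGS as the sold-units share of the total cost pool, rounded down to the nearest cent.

Dec 14, sell 321: 321/864 × $3,926.15 → $1,458.67
Ending inventory (cost pool remaining) = $2,467.48

COGS = $1,458.67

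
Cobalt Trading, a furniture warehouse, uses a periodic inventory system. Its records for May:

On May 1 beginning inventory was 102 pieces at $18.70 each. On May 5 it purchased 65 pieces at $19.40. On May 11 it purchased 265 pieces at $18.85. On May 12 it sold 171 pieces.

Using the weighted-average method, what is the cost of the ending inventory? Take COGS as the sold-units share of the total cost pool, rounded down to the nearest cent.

Ending inventory = $4,932.21

May 12, sell 171: 171/432 × $8,163.65 → $3,231.44
Ending inventory (cost pool remaining) = $4,932.21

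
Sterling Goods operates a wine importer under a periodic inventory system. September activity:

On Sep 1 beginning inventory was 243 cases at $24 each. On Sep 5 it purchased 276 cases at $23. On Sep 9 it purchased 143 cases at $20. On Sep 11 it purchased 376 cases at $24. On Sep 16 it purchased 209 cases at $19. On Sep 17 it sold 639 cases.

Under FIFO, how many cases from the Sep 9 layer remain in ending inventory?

23

Sep 17, 639 sold [FIFO — oldest first]: 243 @ $24 + 276 @ $23 + 120 @ $20 = $14,580
Ending inventory: 23 @ $20 + 376 @ $24 + 209 @ $19 = $13,455
Check: goods available $28,035 = COGS $14,580 + ending $13,455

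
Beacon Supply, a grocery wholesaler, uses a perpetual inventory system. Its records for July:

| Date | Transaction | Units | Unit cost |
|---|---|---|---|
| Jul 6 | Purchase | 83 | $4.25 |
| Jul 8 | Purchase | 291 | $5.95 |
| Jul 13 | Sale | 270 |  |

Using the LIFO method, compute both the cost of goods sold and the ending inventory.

Jul 13, 270 sold [LIFO — newest first]: 270 @ $5.95 = $1,606.50
Ending inventory: 83 @ $4.25 + 21 @ $5.95 = $477.70
Check: goods available $2,084.20 = COGS $1,606.50 + ending $477.70

COGS = $1,606.50; ending inventory = $477.70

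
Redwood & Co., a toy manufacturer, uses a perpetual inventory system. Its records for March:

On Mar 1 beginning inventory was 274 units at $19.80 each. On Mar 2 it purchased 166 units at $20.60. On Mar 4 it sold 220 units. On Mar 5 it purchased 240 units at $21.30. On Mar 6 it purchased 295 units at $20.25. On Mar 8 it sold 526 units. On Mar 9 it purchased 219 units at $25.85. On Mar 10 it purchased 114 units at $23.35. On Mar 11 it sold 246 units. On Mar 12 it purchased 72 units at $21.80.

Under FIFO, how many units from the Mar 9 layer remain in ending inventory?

202

Mar 4, 220 sold [FIFO — oldest first]: 220 @ $19.80 = $4,356.00
Mar 8, 526 sold [FIFO — oldest first]: 54 @ $19.80 + 166 @ $20.60 + 240 @ $21.30 + 66 @ $20.25 = $10,937.30
Mar 11, 246 sold [FIFO — oldest first]: 229 @ $20.25 + 17 @ $25.85 = $5,076.70
Total COGS = $4,356.00 + $10,937.30 + $5,076.70 = $20,370.00
Ending inventory: 202 @ $25.85 + 114 @ $23.35 + 72 @ $21.80 = $9,453.20
Check: goods available $29,823.20 = COGS $20,370.00 + ending $9,453.20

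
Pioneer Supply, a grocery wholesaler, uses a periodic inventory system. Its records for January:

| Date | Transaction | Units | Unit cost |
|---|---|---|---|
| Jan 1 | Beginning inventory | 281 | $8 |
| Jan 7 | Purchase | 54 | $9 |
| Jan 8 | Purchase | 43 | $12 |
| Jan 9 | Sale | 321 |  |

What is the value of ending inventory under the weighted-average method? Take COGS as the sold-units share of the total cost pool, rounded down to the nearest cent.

Jan 9, sell 321: 321/378 × $3,250.00 → $2,759.92
Ending inventory (cost pool remaining) = $490.08

Ending inventory = $490.08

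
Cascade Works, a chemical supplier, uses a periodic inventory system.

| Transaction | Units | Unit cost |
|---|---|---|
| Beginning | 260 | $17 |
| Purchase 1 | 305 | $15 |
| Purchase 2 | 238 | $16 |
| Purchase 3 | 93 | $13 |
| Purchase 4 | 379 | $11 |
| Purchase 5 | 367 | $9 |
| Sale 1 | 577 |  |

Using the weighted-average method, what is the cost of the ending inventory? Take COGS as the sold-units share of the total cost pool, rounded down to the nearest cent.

Ending inventory = $13,934.51

Sale 1, sell 577: 577/1642 × $21,484.00 → $7,549.49
Ending inventory (cost pool remaining) = $13,934.51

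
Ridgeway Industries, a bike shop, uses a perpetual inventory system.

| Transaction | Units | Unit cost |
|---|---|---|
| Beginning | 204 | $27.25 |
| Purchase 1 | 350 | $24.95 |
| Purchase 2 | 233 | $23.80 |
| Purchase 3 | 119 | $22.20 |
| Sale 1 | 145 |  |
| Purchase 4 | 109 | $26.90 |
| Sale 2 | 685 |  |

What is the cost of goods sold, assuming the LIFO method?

COGS = $20,369.55

Sale 1 (145) [LIFO — newest first]: 119 @ $22.20 + 26 @ $23.80 = $3,260.60
Sale 2 (685) [LIFO — newest first]: 109 @ $26.90 + 207 @ $23.80 + 350 @ $24.95 + 19 @ $27.25 = $17,108.95
Total COGS = $3,260.60 + $17,108.95 = $20,369.55
Ending inventory: 185 @ $27.25 = $5,041.25
Check: goods available $25,410.80 = COGS $20,369.55 + ending $5,041.25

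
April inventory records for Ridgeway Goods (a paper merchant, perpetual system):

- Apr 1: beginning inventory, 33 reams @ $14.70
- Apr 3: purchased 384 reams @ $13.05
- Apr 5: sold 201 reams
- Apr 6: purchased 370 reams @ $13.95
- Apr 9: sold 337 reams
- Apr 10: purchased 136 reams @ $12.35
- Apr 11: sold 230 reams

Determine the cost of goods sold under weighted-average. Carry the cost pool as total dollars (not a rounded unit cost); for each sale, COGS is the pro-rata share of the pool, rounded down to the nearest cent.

After Apr 1: 33 on hand, pool $485.10 (≈ $14.7000 each)
After Apr 3: 417 on hand, pool $5,496.30 (≈ $13.1806 each)
Apr 5, sell 201: 201/417 × $5,496.30 → $2,649.29
After Apr 6: 586 on hand, pool $8,008.51 (≈ $13.6664 each)
Apr 9, sell 337: 337/586 × $8,008.51 → $4,605.57
After Apr 10: 385 on hand, pool $5,082.54 (≈ $13.2014 each)
Apr 11, sell 230: 230/385 × $5,082.54 → $3,036.32
Total COGS = $2,649.29 + $4,605.57 + $3,036.32 = $10,291.18
Ending inventory (cost pool remaining) = $2,046.22
Check: goods available $12,337.40 = COGS $10,291.18 + ending $2,046.22

COGS = $10,291.18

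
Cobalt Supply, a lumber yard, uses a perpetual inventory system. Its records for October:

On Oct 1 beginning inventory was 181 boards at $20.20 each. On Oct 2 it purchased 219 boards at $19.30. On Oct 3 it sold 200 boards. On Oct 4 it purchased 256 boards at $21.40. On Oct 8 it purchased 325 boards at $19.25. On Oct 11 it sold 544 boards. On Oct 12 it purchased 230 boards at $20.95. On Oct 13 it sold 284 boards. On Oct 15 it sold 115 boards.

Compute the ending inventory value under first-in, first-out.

Oct 3, 200 sold [FIFO — oldest first]: 181 @ $20.20 + 19 @ $19.30 = $4,022.90
Oct 11, 544 sold [FIFO — oldest first]: 200 @ $19.30 + 256 @ $21.40 + 88 @ $19.25 = $11,032.40
Oct 13, 284 sold [FIFO — oldest first]: 237 @ $19.25 + 47 @ $20.95 = $5,546.90
Oct 15, 115 sold [FIFO — oldest first]: 115 @ $20.95 = $2,409.25
Total COGS = $4,022.90 + $11,032.40 + $5,546.90 + $2,409.25 = $23,011.45
Ending inventory: 68 @ $20.95 = $1,424.60

Ending inventory = $1,424.60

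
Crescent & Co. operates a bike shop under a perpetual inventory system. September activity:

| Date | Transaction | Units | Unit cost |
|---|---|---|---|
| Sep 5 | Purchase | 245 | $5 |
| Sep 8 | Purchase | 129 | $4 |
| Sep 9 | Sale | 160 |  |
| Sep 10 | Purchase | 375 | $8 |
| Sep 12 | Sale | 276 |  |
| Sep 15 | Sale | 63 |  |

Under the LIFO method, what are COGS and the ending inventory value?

COGS = $3,383; ending inventory = $1,358

Sep 9, 160 sold [LIFO — newest first]: 129 @ $4 + 31 @ $5 = $671
Sep 12, 276 sold [LIFO — newest first]: 276 @ $8 = $2,208
Sep 15, 63 sold [LIFO — newest first]: 63 @ $8 = $504
Total COGS = $671 + $2,208 + $504 = $3,383
Ending inventory: 214 @ $5 + 36 @ $8 = $1,358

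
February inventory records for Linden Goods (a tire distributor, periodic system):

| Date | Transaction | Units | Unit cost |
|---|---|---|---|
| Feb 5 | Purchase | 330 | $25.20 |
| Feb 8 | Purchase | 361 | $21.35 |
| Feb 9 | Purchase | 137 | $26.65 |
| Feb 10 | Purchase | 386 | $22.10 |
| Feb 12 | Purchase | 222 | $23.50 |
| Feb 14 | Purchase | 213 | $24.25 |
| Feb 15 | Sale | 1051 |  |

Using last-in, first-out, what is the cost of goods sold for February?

Feb 15, 1051 sold [LIFO — newest first]: 213 @ $24.25 + 222 @ $23.50 + 386 @ $22.10 + 137 @ $26.65 + 93 @ $21.35 = $24,549.45
Ending inventory: 330 @ $25.20 + 268 @ $21.35 = $14,037.80

COGS = $24,549.45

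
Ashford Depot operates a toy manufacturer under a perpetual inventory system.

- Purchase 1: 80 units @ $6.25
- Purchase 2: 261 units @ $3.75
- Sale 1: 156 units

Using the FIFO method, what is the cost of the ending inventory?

Ending inventory = $693.75

Sale 1 (156) [FIFO — oldest first]: 80 @ $6.25 + 76 @ $3.75 = $785.00
Ending inventory: 185 @ $3.75 = $693.75
Check: goods available $1,478.75 = COGS $785.00 + ending $693.75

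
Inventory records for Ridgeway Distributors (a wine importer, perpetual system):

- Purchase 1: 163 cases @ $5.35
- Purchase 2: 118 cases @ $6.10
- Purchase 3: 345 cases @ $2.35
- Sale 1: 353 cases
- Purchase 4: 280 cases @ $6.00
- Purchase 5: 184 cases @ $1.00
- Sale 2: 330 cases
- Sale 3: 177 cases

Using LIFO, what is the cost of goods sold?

Sale 1 (353) [LIFO — newest first]: 345 @ $2.35 + 8 @ $6.10 = $859.55
Sale 2 (330) [LIFO — newest first]: 184 @ $1.00 + 146 @ $6.00 = $1,060.00
Sale 3 (177) [LIFO — newest first]: 134 @ $6.00 + 43 @ $6.10 = $1,066.30
Total COGS = $859.55 + $1,060.00 + $1,066.30 = $2,985.85
Ending inventory: 163 @ $5.35 + 67 @ $6.10 = $1,280.75

COGS = $2,985.85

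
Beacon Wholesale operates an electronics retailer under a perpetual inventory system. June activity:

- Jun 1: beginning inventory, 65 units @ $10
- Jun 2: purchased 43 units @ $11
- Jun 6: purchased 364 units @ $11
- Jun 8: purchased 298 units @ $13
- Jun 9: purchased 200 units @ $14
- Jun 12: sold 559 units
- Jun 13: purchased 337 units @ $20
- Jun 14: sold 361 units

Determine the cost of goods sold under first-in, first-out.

COGS = $11,101

Jun 12, 559 sold [FIFO — oldest first]: 65 @ $10 + 43 @ $11 + 364 @ $11 + 87 @ $13 = $6,258
Jun 14, 361 sold [FIFO — oldest first]: 211 @ $13 + 150 @ $14 = $4,843
Total COGS = $6,258 + $4,843 = $11,101
Ending inventory: 50 @ $14 + 337 @ $20 = $7,440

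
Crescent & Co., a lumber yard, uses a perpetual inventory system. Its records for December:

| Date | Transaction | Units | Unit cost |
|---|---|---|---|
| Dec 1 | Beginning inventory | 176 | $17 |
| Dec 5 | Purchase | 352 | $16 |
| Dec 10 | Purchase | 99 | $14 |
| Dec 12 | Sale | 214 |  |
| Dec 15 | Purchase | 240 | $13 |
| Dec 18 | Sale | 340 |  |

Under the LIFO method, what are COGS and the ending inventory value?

COGS = $7,946; ending inventory = $5,184

Dec 12, 214 sold [LIFO — newest first]: 99 @ $14 + 115 @ $16 = $3,226
Dec 18, 340 sold [LIFO — newest first]: 240 @ $13 + 100 @ $16 = $4,720
Total COGS = $3,226 + $4,720 = $7,946
Ending inventory: 176 @ $17 + 137 @ $16 = $5,184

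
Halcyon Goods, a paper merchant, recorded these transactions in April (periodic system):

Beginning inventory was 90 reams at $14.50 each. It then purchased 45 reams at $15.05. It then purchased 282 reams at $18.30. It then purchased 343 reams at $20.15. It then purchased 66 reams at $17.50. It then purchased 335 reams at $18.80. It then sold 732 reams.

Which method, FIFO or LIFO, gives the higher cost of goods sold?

FIFO COGS: 90 @ $14.50 + 45 @ $15.05 + 282 @ $18.30 + 315 @ $20.15 = $13,490.10
LIFO COGS: 335 @ $18.80 + 66 @ $17.50 + 331 @ $20.15 = $14,122.65

LIFO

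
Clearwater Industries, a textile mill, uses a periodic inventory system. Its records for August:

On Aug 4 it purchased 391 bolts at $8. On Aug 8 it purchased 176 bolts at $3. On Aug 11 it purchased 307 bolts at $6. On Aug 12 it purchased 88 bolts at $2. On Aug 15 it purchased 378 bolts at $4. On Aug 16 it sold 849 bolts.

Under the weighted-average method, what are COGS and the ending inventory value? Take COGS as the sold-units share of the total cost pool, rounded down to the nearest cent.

Aug 16, sell 849: 849/1340 × $7,186.00 → $4,552.92
Ending inventory (cost pool remaining) = $2,633.08
Check: goods available $7,186.00 = COGS $4,552.92 + ending $2,633.08

COGS = $4,552.92; ending inventory = $2,633.08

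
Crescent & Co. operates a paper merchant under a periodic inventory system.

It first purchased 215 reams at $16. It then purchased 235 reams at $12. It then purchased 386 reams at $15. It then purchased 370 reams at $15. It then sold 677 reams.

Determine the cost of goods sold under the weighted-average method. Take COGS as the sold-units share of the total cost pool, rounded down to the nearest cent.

COGS = $9,879.93

Sale 1, sell 677: 677/1206 × $17,600.00 → $9,879.93
Ending inventory (cost pool remaining) = $7,720.07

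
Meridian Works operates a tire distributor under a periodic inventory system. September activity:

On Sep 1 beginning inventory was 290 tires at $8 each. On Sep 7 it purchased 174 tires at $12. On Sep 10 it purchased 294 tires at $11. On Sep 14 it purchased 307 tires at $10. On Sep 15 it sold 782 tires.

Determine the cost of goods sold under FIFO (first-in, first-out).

Sep 15, 782 sold [FIFO — oldest first]: 290 @ $8 + 174 @ $12 + 294 @ $11 + 24 @ $10 = $7,882
Ending inventory: 283 @ $10 = $2,830

COGS = $7,882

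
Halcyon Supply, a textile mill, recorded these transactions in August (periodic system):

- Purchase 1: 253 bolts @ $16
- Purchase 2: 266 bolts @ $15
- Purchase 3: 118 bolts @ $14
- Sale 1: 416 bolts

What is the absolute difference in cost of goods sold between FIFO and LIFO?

$339

FIFO COGS: 253 @ $16 + 163 @ $15 = $6,493
LIFO COGS: 118 @ $14 + 266 @ $15 + 32 @ $16 = $6,154
Difference = |$6,493 − $6,154| = $339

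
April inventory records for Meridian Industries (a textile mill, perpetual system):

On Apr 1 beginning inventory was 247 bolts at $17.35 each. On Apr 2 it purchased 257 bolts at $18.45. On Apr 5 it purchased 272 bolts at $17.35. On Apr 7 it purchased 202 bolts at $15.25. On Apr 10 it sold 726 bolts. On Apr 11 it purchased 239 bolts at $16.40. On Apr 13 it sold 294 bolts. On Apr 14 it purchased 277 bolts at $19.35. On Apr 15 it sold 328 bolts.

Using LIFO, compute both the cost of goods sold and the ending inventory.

Apr 10, 726 sold [LIFO — newest first]: 202 @ $15.25 + 272 @ $17.35 + 252 @ $18.45 = $12,449.10
Apr 13, 294 sold [LIFO — newest first]: 239 @ $16.40 + 5 @ $18.45 + 50 @ $17.35 = $4,879.35
Apr 15, 328 sold [LIFO — newest first]: 277 @ $19.35 + 51 @ $17.35 = $6,244.80
Total COGS = $12,449.10 + $4,879.35 + $6,244.80 = $23,573.25
Ending inventory: 146 @ $17.35 = $2,533.10

COGS = $23,573.25; ending inventory = $2,533.10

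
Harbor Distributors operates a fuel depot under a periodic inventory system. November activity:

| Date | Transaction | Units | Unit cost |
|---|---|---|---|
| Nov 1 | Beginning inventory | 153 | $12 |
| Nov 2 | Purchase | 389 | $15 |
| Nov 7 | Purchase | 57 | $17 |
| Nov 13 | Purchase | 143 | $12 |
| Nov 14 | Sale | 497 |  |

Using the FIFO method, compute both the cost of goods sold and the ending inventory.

Nov 14, 497 sold [FIFO — oldest first]: 153 @ $12 + 344 @ $15 = $6,996
Ending inventory: 45 @ $15 + 57 @ $17 + 143 @ $12 = $3,360

COGS = $6,996; ending inventory = $3,360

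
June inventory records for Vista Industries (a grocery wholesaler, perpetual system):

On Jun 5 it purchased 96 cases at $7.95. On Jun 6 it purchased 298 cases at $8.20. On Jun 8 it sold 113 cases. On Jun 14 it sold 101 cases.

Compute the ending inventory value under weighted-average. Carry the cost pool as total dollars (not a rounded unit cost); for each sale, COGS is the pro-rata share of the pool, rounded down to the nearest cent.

After Jun 5: 96 on hand, pool $763.20 (≈ $7.9500 each)
After Jun 6: 394 on hand, pool $3,206.80 (≈ $8.1391 each)
Jun 8, sell 113: 113/394 × $3,206.80 → $919.71
Jun 14, sell 101: 101/281 × $2,287.09 → $822.05
Total COGS = $919.71 + $822.05 = $1,741.76
Ending inventory (cost pool remaining) = $1,465.04

Ending inventory = $1,465.04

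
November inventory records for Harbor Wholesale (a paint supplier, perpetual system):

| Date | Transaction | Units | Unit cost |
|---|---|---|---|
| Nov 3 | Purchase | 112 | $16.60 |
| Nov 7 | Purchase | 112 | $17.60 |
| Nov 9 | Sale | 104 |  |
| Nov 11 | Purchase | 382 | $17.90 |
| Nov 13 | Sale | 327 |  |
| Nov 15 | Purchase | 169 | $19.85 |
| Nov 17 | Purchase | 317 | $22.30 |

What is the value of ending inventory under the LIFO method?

Nov 9, 104 sold [LIFO — newest first]: 104 @ $17.60 = $1,830.40
Nov 13, 327 sold [LIFO — newest first]: 327 @ $17.90 = $5,853.30
Total COGS = $1,830.40 + $5,853.30 = $7,683.70
Ending inventory: 112 @ $16.60 + 8 @ $17.60 + 55 @ $17.90 + 169 @ $19.85 + 317 @ $22.30 = $13,408.25

Ending inventory = $13,408.25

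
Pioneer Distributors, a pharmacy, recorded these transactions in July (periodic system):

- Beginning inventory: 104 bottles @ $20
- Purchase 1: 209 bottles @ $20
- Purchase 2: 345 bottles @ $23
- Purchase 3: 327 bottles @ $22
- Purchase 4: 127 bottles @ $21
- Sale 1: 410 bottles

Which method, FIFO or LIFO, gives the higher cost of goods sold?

LIFO

FIFO COGS: 104 @ $20 + 209 @ $20 + 97 @ $23 = $8,491
LIFO COGS: 127 @ $21 + 283 @ $22 = $8,893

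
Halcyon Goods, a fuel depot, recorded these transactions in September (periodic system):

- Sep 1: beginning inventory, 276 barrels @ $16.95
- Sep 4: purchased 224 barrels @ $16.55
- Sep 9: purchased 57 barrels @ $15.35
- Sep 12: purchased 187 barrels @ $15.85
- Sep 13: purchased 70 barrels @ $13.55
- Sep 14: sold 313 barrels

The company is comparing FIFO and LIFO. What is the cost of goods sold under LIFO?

FIFO COGS: 276 @ $16.95 + 37 @ $16.55 = $5,290.55
LIFO COGS: 70 @ $13.55 + 187 @ $15.85 + 56 @ $15.35 = $4,772.05

COGS = $4,772.05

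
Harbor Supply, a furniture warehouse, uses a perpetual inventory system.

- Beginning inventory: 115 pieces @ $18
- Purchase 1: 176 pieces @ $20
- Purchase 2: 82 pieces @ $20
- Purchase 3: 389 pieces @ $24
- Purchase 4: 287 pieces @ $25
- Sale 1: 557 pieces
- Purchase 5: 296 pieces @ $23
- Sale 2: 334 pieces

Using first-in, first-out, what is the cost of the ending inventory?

Ending inventory = $10,758

Sale 1 (557) [FIFO — oldest first]: 115 @ $18 + 176 @ $20 + 82 @ $20 + 184 @ $24 = $11,646
Sale 2 (334) [FIFO — oldest first]: 205 @ $24 + 129 @ $25 = $8,145
Total COGS = $11,646 + $8,145 = $19,791
Ending inventory: 158 @ $25 + 296 @ $23 = $10,758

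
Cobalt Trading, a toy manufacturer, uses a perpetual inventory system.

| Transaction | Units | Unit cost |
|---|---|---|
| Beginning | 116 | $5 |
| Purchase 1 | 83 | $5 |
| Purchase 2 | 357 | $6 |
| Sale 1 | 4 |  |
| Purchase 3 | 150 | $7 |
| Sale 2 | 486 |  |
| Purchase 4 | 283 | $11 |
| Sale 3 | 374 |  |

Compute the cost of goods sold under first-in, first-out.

Sale 1 (4) [FIFO — oldest first]: 4 @ $5 = $20
Sale 2 (486) [FIFO — oldest first]: 112 @ $5 + 83 @ $5 + 291 @ $6 = $2,721
Sale 3 (374) [FIFO — oldest first]: 66 @ $6 + 150 @ $7 + 158 @ $11 = $3,184
Total COGS = $20 + $2,721 + $3,184 = $5,925
Ending inventory: 125 @ $11 = $1,375
Check: goods available $7,300 = COGS $5,925 + ending $1,375

COGS = $5,925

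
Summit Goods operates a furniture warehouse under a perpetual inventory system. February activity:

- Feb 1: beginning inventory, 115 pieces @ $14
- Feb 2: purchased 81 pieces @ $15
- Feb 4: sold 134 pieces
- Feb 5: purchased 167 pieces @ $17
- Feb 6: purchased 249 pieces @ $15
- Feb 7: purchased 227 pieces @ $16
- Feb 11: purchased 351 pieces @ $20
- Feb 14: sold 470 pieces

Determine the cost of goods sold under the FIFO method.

Feb 4, 134 sold [FIFO — oldest first]: 115 @ $14 + 19 @ $15 = $1,895
Feb 14, 470 sold [FIFO — oldest first]: 62 @ $15 + 167 @ $17 + 241 @ $15 = $7,384
Total COGS = $1,895 + $7,384 = $9,279
Ending inventory: 8 @ $15 + 227 @ $16 + 351 @ $20 = $10,772

COGS = $9,279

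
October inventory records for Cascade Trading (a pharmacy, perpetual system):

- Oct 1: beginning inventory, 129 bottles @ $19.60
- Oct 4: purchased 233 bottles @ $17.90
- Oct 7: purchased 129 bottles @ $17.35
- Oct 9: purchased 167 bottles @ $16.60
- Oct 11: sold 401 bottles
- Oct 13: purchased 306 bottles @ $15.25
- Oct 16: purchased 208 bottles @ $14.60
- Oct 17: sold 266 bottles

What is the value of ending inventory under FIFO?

Ending inventory = $7,566.05

Oct 11, 401 sold [FIFO — oldest first]: 129 @ $19.60 + 233 @ $17.90 + 39 @ $17.35 = $7,375.75
Oct 17, 266 sold [FIFO — oldest first]: 90 @ $17.35 + 167 @ $16.60 + 9 @ $15.25 = $4,470.95
Total COGS = $7,375.75 + $4,470.95 = $11,846.70
Ending inventory: 297 @ $15.25 + 208 @ $14.60 = $7,566.05
Check: goods available $19,412.75 = COGS $11,846.70 + ending $7,566.05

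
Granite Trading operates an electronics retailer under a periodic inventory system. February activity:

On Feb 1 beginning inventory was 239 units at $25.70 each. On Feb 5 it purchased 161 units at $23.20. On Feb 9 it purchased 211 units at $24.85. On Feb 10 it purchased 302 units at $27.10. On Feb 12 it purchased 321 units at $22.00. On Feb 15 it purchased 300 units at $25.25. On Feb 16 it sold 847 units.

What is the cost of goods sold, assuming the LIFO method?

Feb 16, 847 sold [LIFO — newest first]: 300 @ $25.25 + 321 @ $22.00 + 226 @ $27.10 = $20,761.60
Ending inventory: 239 @ $25.70 + 161 @ $23.20 + 211 @ $24.85 + 76 @ $27.10 = $17,180.45
Check: goods available $37,942.05 = COGS $20,761.60 + ending $17,180.45

COGS = $20,761.60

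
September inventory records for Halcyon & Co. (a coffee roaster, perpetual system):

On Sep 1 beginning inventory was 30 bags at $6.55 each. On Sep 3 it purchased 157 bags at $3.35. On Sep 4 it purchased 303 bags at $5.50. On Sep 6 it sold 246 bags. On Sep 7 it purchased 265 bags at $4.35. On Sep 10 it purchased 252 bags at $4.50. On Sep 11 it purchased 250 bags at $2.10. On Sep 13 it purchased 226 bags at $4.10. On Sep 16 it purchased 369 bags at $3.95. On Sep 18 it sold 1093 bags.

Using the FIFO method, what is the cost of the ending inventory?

Sep 6, 246 sold [FIFO — oldest first]: 30 @ $6.55 + 157 @ $3.35 + 59 @ $5.50 = $1,046.95
Sep 18, 1093 sold [FIFO — oldest first]: 244 @ $5.50 + 265 @ $4.35 + 252 @ $4.50 + 250 @ $2.10 + 82 @ $4.10 = $4,489.95
Total COGS = $1,046.95 + $4,489.95 = $5,536.90
Ending inventory: 144 @ $4.10 + 369 @ $3.95 = $2,047.95
Check: goods available $7,584.85 = COGS $5,536.90 + ending $2,047.95

Ending inventory = $2,047.95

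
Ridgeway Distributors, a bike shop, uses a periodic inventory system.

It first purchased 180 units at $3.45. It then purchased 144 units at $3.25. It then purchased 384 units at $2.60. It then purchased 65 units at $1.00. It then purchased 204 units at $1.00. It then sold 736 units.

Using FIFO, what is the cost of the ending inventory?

Sale 1 (736) [FIFO — oldest first]: 180 @ $3.45 + 144 @ $3.25 + 384 @ $2.60 + 28 @ $1.00 = $2,115.40
Ending inventory: 37 @ $1.00 + 204 @ $1.00 = $241.00

Ending inventory = $241.00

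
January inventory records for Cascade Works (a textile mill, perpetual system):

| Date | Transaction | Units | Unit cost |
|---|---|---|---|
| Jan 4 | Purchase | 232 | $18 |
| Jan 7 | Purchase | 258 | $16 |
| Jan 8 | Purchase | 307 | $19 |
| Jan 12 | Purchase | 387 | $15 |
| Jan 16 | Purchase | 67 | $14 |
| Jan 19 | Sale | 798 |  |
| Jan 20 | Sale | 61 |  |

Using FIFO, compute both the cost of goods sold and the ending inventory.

COGS = $15,067; ending inventory = $5,813

Jan 19, 798 sold [FIFO — oldest first]: 232 @ $18 + 258 @ $16 + 307 @ $19 + 1 @ $15 = $14,152
Jan 20, 61 sold [FIFO — oldest first]: 61 @ $15 = $915
Total COGS = $14,152 + $915 = $15,067
Ending inventory: 325 @ $15 + 67 @ $14 = $5,813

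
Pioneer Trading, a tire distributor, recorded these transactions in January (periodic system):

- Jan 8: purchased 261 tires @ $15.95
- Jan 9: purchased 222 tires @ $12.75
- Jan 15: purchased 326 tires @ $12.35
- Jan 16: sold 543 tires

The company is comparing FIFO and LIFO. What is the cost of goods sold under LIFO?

COGS = $6,792.85

FIFO COGS: 261 @ $15.95 + 222 @ $12.75 + 60 @ $12.35 = $7,734.45
LIFO COGS: 326 @ $12.35 + 217 @ $12.75 = $6,792.85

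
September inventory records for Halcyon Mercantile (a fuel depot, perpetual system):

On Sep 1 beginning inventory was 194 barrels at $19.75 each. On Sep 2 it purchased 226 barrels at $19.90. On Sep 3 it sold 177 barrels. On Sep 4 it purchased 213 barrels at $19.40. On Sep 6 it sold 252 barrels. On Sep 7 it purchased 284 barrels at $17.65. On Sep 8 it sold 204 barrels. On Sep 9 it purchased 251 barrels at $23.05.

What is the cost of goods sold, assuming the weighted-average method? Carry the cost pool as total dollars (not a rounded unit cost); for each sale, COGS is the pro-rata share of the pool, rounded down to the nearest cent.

COGS = $12,226.08

After Sep 1: 194 on hand, pool $3,831.50 (≈ $19.7500 each)
After Sep 2: 420 on hand, pool $8,328.90 (≈ $19.8307 each)
Sep 3, sell 177: 177/420 × $8,328.90 → $3,510.03
After Sep 4: 456 on hand, pool $8,951.07 (≈ $19.6295 each)
Sep 6, sell 252: 252/456 × $8,951.07 → $4,946.64
After Sep 7: 488 on hand, pool $9,017.03 (≈ $18.4775 each)
Sep 8, sell 204: 204/488 × $9,017.03 → $3,769.41
After Sep 9: 535 on hand, pool $11,033.17 (≈ $20.6227 each)
Total COGS = $3,510.03 + $4,946.64 + $3,769.41 = $12,226.08
Ending inventory (cost pool remaining) = $11,033.17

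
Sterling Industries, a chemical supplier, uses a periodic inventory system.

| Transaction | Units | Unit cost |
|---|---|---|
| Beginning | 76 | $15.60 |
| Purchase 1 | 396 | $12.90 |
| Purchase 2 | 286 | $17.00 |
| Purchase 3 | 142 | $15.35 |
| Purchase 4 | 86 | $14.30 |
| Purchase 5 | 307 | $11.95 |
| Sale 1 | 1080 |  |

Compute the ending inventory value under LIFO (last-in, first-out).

Sale 1 (1080) [LIFO — newest first]: 307 @ $11.95 + 86 @ $14.30 + 142 @ $15.35 + 286 @ $17.00 + 259 @ $12.90 = $15,281.25
Ending inventory: 76 @ $15.60 + 137 @ $12.90 = $2,952.90
Check: goods available $18,234.15 = COGS $15,281.25 + ending $2,952.90

Ending inventory = $2,952.90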